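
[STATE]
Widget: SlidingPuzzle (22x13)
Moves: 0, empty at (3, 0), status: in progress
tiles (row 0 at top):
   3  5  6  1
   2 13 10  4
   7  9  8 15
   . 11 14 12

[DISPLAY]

┌────┬────┬────┬────┐ 
│  3 │  5 │  6 │  1 │ 
├────┼────┼────┼────┤ 
│  2 │ 13 │ 10 │  4 │ 
├────┼────┼────┼────┤ 
│  7 │  9 │  8 │ 15 │ 
├────┼────┼────┼────┤ 
│    │ 11 │ 14 │ 12 │ 
└────┴────┴────┴────┘ 
Moves: 0              
                      
                      
                      


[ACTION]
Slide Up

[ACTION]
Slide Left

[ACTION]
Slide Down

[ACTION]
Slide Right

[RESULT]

┌────┬────┬────┬────┐ 
│  3 │  5 │  6 │  1 │ 
├────┼────┼────┼────┤ 
│  2 │ 13 │ 10 │  4 │ 
├────┼────┼────┼────┤ 
│    │  7 │  8 │ 15 │ 
├────┼────┼────┼────┤ 
│ 11 │  9 │ 14 │ 12 │ 
└────┴────┴────┴────┘ 
Moves: 3              
                      
                      
                      


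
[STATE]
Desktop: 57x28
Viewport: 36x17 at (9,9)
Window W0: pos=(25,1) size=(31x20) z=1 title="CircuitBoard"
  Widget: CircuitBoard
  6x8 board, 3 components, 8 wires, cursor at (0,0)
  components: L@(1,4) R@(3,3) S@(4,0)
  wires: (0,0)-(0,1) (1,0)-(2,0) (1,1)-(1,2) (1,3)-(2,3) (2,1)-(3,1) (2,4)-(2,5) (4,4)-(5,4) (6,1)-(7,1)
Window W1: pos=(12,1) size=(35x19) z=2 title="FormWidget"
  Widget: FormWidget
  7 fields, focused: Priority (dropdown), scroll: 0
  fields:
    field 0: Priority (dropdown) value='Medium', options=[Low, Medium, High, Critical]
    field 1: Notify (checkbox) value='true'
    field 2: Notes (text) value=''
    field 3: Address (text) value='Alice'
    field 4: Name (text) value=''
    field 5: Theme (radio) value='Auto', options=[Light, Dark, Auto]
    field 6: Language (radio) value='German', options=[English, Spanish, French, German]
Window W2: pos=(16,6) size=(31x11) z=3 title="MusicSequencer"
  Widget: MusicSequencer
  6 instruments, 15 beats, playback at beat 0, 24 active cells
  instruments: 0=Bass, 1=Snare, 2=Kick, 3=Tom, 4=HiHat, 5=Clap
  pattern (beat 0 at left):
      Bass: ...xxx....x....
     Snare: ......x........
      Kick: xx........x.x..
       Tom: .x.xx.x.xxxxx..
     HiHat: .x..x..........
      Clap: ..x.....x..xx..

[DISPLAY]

   ┃  T┃      ▼12345678901234       
   ┃  L┃  Bass···███····█····       
   ┃   ┃ Snare······█········       
   ┃   ┃  Kick██········█·█··       
   ┃   ┃   Tom·█·██·█·█████··       
   ┃   ┃ HiHat·█··█··········       
   ┃   ┃  Clap··█·····█··██··       
   ┃   ┗━━━━━━━━━━━━━━━━━━━━━━━━━━━━
   ┃                                
   ┃                                
   ┗━━━━━━━━━━━━━━━━━━━━━━━━━━━━━━━━
                ┗━━━━━━━━━━━━━━━━━━━
                                    
                                    
                                    
                                    
                                    


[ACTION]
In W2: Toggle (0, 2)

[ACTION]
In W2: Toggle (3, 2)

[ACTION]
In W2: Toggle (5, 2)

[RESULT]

   ┃  T┃      ▼12345678901234       
   ┃  L┃  Bass··████····█····       
   ┃   ┃ Snare······█········       
   ┃   ┃  Kick██········█·█··       
   ┃   ┃   Tom·████·█·█████··       
   ┃   ┃ HiHat·█··█··········       
   ┃   ┃  Clap········█··██··       
   ┃   ┗━━━━━━━━━━━━━━━━━━━━━━━━━━━━
   ┃                                
   ┃                                
   ┗━━━━━━━━━━━━━━━━━━━━━━━━━━━━━━━━
                ┗━━━━━━━━━━━━━━━━━━━
                                    
                                    
                                    
                                    
                                    


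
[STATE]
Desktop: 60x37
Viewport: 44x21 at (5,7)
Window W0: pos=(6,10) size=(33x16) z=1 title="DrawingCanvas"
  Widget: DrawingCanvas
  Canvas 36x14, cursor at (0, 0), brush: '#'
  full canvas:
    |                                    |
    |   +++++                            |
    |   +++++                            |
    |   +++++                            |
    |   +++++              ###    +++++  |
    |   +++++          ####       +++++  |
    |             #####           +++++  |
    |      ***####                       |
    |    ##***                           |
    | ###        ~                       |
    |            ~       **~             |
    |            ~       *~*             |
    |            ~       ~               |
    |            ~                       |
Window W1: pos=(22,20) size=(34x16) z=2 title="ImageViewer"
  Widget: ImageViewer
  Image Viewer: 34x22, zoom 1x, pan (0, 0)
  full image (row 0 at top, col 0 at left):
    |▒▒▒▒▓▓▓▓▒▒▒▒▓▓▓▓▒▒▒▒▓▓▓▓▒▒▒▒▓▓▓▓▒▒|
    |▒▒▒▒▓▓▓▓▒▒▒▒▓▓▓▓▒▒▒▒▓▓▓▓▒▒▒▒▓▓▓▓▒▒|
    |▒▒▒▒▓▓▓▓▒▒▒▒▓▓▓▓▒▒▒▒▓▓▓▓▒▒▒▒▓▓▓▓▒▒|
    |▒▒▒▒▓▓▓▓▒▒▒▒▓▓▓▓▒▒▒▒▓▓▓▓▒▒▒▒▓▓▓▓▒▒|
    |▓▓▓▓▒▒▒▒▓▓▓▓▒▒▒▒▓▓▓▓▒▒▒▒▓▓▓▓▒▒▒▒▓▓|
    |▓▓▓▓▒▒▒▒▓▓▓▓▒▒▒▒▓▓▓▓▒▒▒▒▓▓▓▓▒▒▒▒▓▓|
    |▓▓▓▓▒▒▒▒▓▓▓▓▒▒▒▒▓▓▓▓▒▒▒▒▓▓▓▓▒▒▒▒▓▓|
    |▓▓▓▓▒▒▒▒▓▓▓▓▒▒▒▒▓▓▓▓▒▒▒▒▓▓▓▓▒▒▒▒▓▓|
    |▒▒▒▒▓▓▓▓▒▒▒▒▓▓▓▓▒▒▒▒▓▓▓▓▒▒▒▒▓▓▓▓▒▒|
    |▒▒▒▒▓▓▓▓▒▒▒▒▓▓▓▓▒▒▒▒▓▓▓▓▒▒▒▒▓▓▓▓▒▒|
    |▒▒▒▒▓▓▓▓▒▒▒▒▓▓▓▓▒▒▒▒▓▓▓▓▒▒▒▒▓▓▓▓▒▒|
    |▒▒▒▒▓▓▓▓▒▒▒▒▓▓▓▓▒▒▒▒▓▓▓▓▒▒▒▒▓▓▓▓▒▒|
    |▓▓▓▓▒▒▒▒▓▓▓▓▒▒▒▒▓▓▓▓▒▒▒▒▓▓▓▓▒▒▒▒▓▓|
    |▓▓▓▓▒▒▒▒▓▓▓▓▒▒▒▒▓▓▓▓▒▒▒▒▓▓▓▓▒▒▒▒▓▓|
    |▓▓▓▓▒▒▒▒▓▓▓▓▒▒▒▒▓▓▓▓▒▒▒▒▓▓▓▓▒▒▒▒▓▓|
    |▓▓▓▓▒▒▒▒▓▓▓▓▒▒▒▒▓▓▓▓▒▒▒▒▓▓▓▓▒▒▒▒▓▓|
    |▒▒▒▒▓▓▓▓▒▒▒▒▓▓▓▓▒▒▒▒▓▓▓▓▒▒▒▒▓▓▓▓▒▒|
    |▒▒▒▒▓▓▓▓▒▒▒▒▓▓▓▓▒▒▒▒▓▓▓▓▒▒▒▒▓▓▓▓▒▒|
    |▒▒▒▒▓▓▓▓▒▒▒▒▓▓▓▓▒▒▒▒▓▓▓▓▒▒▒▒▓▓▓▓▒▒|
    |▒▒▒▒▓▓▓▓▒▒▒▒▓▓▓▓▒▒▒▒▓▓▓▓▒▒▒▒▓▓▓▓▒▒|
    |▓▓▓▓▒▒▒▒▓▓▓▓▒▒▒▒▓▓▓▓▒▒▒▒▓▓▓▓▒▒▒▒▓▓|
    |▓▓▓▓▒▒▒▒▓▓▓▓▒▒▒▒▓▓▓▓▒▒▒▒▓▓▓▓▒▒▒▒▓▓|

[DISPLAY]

                                            
                                            
                                            
 ┏━━━━━━━━━━━━━━━━━━━━━━━━━━━━━━━┓          
 ┃ DrawingCanvas                 ┃          
 ┠───────────────────────────────┨          
 ┃+                              ┃          
 ┃   +++++                       ┃          
 ┃   +++++                       ┃          
 ┃   +++++                       ┃          
 ┃   +++++              ###    ++┃          
 ┃   +++++          ####       ++┃          
 ┃             #####           ++┃          
 ┃      ***####  ┏━━━━━━━━━━━━━━━━━━━━━━━━━━
 ┃    ##***      ┃ ImageViewer              
 ┃ ###        ~  ┠──────────────────────────
 ┃            ~  ┃▒▒▒▒▓▓▓▓▒▒▒▒▓▓▓▓▒▒▒▒▓▓▓▓▒▒
 ┃            ~  ┃▒▒▒▒▓▓▓▓▒▒▒▒▓▓▓▓▒▒▒▒▓▓▓▓▒▒
 ┗━━━━━━━━━━━━━━━┃▒▒▒▒▓▓▓▓▒▒▒▒▓▓▓▓▒▒▒▒▓▓▓▓▒▒
                 ┃▒▒▒▒▓▓▓▓▒▒▒▒▓▓▓▓▒▒▒▒▓▓▓▓▒▒
                 ┃▓▓▓▓▒▒▒▒▓▓▓▓▒▒▒▒▓▓▓▓▒▒▒▒▓▓


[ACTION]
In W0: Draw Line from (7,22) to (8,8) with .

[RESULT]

                                            
                                            
                                            
 ┏━━━━━━━━━━━━━━━━━━━━━━━━━━━━━━━┓          
 ┃ DrawingCanvas                 ┃          
 ┠───────────────────────────────┨          
 ┃+                              ┃          
 ┃   +++++                       ┃          
 ┃   +++++                       ┃          
 ┃   +++++                       ┃          
 ┃   +++++              ###    ++┃          
 ┃   +++++          ####       ++┃          
 ┃             #####           ++┃          
 ┃      ***####  ┏━━━━━━━━━━━━━━━━━━━━━━━━━━
 ┃    ##**.......┃ ImageViewer              
 ┃ ###        ~  ┠──────────────────────────
 ┃            ~  ┃▒▒▒▒▓▓▓▓▒▒▒▒▓▓▓▓▒▒▒▒▓▓▓▓▒▒
 ┃            ~  ┃▒▒▒▒▓▓▓▓▒▒▒▒▓▓▓▓▒▒▒▒▓▓▓▓▒▒
 ┗━━━━━━━━━━━━━━━┃▒▒▒▒▓▓▓▓▒▒▒▒▓▓▓▓▒▒▒▒▓▓▓▓▒▒
                 ┃▒▒▒▒▓▓▓▓▒▒▒▒▓▓▓▓▒▒▒▒▓▓▓▓▒▒
                 ┃▓▓▓▓▒▒▒▒▓▓▓▓▒▒▒▒▓▓▓▓▒▒▒▒▓▓


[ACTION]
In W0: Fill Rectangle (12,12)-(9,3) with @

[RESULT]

                                            
                                            
                                            
 ┏━━━━━━━━━━━━━━━━━━━━━━━━━━━━━━━┓          
 ┃ DrawingCanvas                 ┃          
 ┠───────────────────────────────┨          
 ┃+                              ┃          
 ┃   +++++                       ┃          
 ┃   +++++                       ┃          
 ┃   +++++                       ┃          
 ┃   +++++              ###    ++┃          
 ┃   +++++          ####       ++┃          
 ┃             #####           ++┃          
 ┃      ***####  ┏━━━━━━━━━━━━━━━━━━━━━━━━━━
 ┃    ##**.......┃ ImageViewer              
 ┃ ##@@@@@@@@@@  ┠──────────────────────────
 ┃   @@@@@@@@@@  ┃▒▒▒▒▓▓▓▓▒▒▒▒▓▓▓▓▒▒▒▒▓▓▓▓▒▒
 ┃   @@@@@@@@@@  ┃▒▒▒▒▓▓▓▓▒▒▒▒▓▓▓▓▒▒▒▒▓▓▓▓▒▒
 ┗━━━━━━━━━━━━━━━┃▒▒▒▒▓▓▓▓▒▒▒▒▓▓▓▓▒▒▒▒▓▓▓▓▒▒
                 ┃▒▒▒▒▓▓▓▓▒▒▒▒▓▓▓▓▒▒▒▒▓▓▓▓▒▒
                 ┃▓▓▓▓▒▒▒▒▓▓▓▓▒▒▒▒▓▓▓▓▒▒▒▒▓▓


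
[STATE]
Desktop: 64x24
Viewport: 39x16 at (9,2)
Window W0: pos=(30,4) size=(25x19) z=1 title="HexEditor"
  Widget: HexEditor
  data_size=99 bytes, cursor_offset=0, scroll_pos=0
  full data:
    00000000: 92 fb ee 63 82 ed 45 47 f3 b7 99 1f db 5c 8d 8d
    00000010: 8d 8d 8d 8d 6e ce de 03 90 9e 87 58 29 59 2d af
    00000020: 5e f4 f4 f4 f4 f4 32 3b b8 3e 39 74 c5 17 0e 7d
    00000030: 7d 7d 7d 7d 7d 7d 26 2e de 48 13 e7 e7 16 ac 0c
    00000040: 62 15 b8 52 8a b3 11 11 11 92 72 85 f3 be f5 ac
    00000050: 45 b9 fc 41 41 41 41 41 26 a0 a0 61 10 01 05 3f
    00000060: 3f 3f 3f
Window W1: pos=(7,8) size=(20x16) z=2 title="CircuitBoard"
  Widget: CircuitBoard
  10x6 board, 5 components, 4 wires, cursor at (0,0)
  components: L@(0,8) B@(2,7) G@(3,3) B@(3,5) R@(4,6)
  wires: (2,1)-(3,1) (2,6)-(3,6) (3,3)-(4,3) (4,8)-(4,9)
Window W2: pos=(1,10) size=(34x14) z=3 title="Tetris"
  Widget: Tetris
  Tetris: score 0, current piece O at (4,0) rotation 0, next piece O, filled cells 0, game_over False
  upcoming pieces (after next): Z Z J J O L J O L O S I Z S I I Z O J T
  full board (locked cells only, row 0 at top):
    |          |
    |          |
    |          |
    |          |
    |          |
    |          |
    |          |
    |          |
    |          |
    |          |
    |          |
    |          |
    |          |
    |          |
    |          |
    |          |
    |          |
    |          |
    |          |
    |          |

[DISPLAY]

                                       
                                       
                     ┏━━━━━━━━━━━━━━━━━
                     ┃ HexEditor       
                     ┠─────────────────
                     ┃00000000  92 fb e
━━━━━━━━━━━━━━━━━┓   ┃00000010  8d 8d 8
CircuitBoard     ┃   ┃00000020  5e f4 f
━━━━━━━━━━━━━━━━━━━━━━━━━┓0030  7d 7d 7
                         ┃0040  62 15 b
─────────────────────────┨0050  45 b9 f
   │Next:                ┃0060  3f 3f 3
   │▓▓                   ┃             
   │▓▓                   ┃             
   │                     ┃             
   │                     ┃             


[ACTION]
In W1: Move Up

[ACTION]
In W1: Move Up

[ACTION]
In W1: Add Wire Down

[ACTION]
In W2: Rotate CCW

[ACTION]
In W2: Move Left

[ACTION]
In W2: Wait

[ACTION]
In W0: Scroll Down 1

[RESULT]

                                       
                                       
                     ┏━━━━━━━━━━━━━━━━━
                     ┃ HexEditor       
                     ┠─────────────────
                     ┃00000010  8d 8d 8
━━━━━━━━━━━━━━━━━┓   ┃00000020  5e f4 f
CircuitBoard     ┃   ┃00000030  7d 7d 7
━━━━━━━━━━━━━━━━━━━━━━━━━┓0040  62 15 b
                         ┃0050  45 b9 f
─────────────────────────┨0060  3f 3f 3
   │Next:                ┃             
   │▓▓                   ┃             
   │▓▓                   ┃             
   │                     ┃             
   │                     ┃             


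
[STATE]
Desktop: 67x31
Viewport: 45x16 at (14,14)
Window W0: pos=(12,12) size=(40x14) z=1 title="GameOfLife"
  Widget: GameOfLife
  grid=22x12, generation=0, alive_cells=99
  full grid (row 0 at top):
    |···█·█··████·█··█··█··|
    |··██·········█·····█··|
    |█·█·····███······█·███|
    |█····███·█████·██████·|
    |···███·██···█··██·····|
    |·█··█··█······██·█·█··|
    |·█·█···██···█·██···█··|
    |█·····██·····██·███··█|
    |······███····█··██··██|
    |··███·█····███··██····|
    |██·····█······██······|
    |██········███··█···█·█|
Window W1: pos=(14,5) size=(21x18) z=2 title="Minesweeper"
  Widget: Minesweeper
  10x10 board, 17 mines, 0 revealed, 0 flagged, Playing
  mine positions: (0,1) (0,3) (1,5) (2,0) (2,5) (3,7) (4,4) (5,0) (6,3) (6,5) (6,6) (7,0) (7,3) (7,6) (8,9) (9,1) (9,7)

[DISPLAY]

┃■■■■■■■■■■         ┃────────────────┨       
┃■■■■■■■■■■         ┃                ┃       
┃■■■■■■■■■■         ┃                ┃       
┃■■■■■■■■■■         ┃                ┃       
┃                   ┃                ┃       
┃                   ┃                ┃       
┃                   ┃                ┃       
┃                   ┃                ┃       
┗━━━━━━━━━━━━━━━━━━━┛                ┃       
·····███····█··██··██                ┃       
·███·█····███··██····                ┃       
━━━━━━━━━━━━━━━━━━━━━━━━━━━━━━━━━━━━━┛       
                                             
                                             
                                             
                                             


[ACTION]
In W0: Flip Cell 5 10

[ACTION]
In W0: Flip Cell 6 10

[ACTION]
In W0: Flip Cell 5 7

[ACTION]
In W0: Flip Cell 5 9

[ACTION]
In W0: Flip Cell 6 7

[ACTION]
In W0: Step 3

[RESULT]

┃■■■■■■■■■■         ┃────────────────┨       
┃■■■■■■■■■■         ┃                ┃       
┃■■■■■■■■■■         ┃                ┃       
┃■■■■■■■■■■         ┃                ┃       
┃                   ┃                ┃       
┃                   ┃                ┃       
┃                   ┃                ┃       
┃                   ┃                ┃       
┗━━━━━━━━━━━━━━━━━━━┛                ┃       
█·█████···████···████                ┃       
·····██·███··██···██·                ┃       
━━━━━━━━━━━━━━━━━━━━━━━━━━━━━━━━━━━━━┛       
                                             
                                             
                                             
                                             


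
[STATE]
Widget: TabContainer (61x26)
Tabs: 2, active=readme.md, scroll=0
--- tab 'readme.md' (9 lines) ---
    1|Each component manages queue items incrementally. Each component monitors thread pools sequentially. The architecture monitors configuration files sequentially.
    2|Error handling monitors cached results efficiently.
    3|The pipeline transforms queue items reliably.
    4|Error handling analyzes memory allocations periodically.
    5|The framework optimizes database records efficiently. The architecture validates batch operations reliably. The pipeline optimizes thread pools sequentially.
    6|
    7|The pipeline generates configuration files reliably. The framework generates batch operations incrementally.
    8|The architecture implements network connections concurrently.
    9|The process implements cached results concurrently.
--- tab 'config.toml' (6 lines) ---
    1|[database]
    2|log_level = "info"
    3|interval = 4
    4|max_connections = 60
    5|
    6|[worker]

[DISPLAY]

[readme.md]│ config.toml                                     
─────────────────────────────────────────────────────────────
Each component manages queue items incrementally. Each compon
Error handling monitors cached results efficiently.          
The pipeline transforms queue items reliably.                
Error handling analyzes memory allocations periodically.     
The framework optimizes database records efficiently. The arc
                                                             
The pipeline generates configuration files reliably. The fram
The architecture implements network connections concurrently.
The process implements cached results concurrently.          
                                                             
                                                             
                                                             
                                                             
                                                             
                                                             
                                                             
                                                             
                                                             
                                                             
                                                             
                                                             
                                                             
                                                             
                                                             


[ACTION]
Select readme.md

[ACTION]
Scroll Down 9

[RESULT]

[readme.md]│ config.toml                                     
─────────────────────────────────────────────────────────────
The process implements cached results concurrently.          
                                                             
                                                             
                                                             
                                                             
                                                             
                                                             
                                                             
                                                             
                                                             
                                                             
                                                             
                                                             
                                                             
                                                             
                                                             
                                                             
                                                             
                                                             
                                                             
                                                             
                                                             
                                                             
                                                             


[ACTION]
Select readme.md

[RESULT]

[readme.md]│ config.toml                                     
─────────────────────────────────────────────────────────────
Each component manages queue items incrementally. Each compon
Error handling monitors cached results efficiently.          
The pipeline transforms queue items reliably.                
Error handling analyzes memory allocations periodically.     
The framework optimizes database records efficiently. The arc
                                                             
The pipeline generates configuration files reliably. The fram
The architecture implements network connections concurrently.
The process implements cached results concurrently.          
                                                             
                                                             
                                                             
                                                             
                                                             
                                                             
                                                             
                                                             
                                                             
                                                             
                                                             
                                                             
                                                             
                                                             
                                                             


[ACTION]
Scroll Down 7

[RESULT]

[readme.md]│ config.toml                                     
─────────────────────────────────────────────────────────────
The architecture implements network connections concurrently.
The process implements cached results concurrently.          
                                                             
                                                             
                                                             
                                                             
                                                             
                                                             
                                                             
                                                             
                                                             
                                                             
                                                             
                                                             
                                                             
                                                             
                                                             
                                                             
                                                             
                                                             
                                                             
                                                             
                                                             
                                                             


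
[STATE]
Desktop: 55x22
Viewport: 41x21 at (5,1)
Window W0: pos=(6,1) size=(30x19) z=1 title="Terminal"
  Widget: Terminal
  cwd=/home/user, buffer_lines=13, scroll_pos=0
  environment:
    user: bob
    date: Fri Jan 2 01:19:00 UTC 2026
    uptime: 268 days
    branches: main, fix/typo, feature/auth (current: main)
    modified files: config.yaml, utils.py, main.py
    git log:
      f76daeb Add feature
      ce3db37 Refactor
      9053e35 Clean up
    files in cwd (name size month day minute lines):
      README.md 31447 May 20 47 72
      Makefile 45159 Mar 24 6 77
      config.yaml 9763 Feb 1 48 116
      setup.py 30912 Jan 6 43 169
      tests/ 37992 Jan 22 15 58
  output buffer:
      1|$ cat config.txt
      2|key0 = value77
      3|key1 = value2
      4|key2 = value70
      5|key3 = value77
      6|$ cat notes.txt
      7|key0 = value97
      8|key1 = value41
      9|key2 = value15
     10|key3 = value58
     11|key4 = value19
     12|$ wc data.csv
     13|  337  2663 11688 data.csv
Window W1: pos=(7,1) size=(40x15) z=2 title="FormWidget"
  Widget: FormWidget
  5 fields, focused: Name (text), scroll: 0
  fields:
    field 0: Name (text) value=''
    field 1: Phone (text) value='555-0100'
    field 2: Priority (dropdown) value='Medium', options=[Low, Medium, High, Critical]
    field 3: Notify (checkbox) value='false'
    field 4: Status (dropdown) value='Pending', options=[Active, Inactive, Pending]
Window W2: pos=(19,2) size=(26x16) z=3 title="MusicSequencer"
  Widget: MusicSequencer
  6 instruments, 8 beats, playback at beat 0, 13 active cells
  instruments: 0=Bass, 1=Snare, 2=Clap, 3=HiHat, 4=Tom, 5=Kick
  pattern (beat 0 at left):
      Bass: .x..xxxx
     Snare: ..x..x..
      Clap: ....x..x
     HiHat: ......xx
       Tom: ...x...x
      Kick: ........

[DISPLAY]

 ┏┏━━━━━━━━━━━━━━━━━━━━━━━━━━━━━━━━━━━━━━
 ┃┃ FormWidget┏━━━━━━━━━━━━━━━━━━━━━━━━┓ 
 ┠┠───────────┃ MusicSequencer         ┃─
 ┃┃> Name:    ┠────────────────────────┨]
 ┃┃  Phone:   ┃      ▼1234567          ┃]
 ┃┃  Priority:┃  Bass·█··████          ┃]
 ┃┃  Notify:  ┃ Snare··█··█··          ┃ 
 ┃┃  Status:  ┃  Clap····█··█          ┃]
 ┃┃           ┃ HiHat······██          ┃ 
 ┃┃           ┃   Tom···█···█          ┃ 
 ┃┃           ┃  Kick········          ┃ 
 ┃┃           ┃                        ┃ 
 ┃┃           ┃                        ┃ 
 ┃┃           ┃                        ┃ 
 ┃┗━━━━━━━━━━━┃                        ┃━
 ┃  337  2663 ┃                        ┃ 
 ┃$ █         ┗━━━━━━━━━━━━━━━━━━━━━━━━┛ 
 ┃                            ┃          
 ┗━━━━━━━━━━━━━━━━━━━━━━━━━━━━┛          
                                         
                                         


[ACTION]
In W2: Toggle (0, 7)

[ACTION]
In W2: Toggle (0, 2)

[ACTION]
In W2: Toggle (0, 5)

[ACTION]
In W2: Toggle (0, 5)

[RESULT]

 ┏┏━━━━━━━━━━━━━━━━━━━━━━━━━━━━━━━━━━━━━━
 ┃┃ FormWidget┏━━━━━━━━━━━━━━━━━━━━━━━━┓ 
 ┠┠───────────┃ MusicSequencer         ┃─
 ┃┃> Name:    ┠────────────────────────┨]
 ┃┃  Phone:   ┃      ▼1234567          ┃]
 ┃┃  Priority:┃  Bass·██·███·          ┃]
 ┃┃  Notify:  ┃ Snare··█··█··          ┃ 
 ┃┃  Status:  ┃  Clap····█··█          ┃]
 ┃┃           ┃ HiHat······██          ┃ 
 ┃┃           ┃   Tom···█···█          ┃ 
 ┃┃           ┃  Kick········          ┃ 
 ┃┃           ┃                        ┃ 
 ┃┃           ┃                        ┃ 
 ┃┃           ┃                        ┃ 
 ┃┗━━━━━━━━━━━┃                        ┃━
 ┃  337  2663 ┃                        ┃ 
 ┃$ █         ┗━━━━━━━━━━━━━━━━━━━━━━━━┛ 
 ┃                            ┃          
 ┗━━━━━━━━━━━━━━━━━━━━━━━━━━━━┛          
                                         
                                         


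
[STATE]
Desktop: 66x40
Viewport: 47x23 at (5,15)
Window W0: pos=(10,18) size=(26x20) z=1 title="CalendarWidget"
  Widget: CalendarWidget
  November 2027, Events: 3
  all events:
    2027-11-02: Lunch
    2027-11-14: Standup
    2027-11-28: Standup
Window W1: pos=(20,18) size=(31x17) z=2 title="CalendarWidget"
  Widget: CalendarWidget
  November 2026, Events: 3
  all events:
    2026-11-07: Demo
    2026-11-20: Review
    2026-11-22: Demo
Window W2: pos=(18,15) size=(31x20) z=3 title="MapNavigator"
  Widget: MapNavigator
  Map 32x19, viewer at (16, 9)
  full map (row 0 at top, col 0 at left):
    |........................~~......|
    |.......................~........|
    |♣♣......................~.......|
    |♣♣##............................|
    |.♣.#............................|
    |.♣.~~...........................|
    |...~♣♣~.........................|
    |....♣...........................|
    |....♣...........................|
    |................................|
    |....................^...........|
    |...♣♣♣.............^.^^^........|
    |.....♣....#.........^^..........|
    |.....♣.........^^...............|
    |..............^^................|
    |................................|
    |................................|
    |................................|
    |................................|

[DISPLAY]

             ┏━━━━━━━━━━━━━━━━━━━━━━━━━━━━━┓   
             ┃ MapNavigator                ┃   
             ┠─────────────────────────────┨   
     ┏━━━━━━━┃.....................~.......┃━┓ 
     ┃ Calend┃......................~......┃ ┃ 
     ┠───────┃##...........................┃─┨ 
     ┃     No┃.#...........................┃ ┃ 
     ┃Mo Tu W┃.~~..........................┃ ┃ 
     ┃ 1  2* ┃.~♣♣~........................┃ ┃ 
     ┃ 8  9 1┃..♣..........................┃ ┃ 
     ┃15 16 1┃..♣..........................┃ ┃ 
     ┃22 23 2┃..............@..............┃ ┃ 
     ┃29 30  ┃..................^..........┃ ┃ 
     ┃       ┃.♣♣♣.............^.^^^.......┃ ┃ 
     ┃       ┃...♣....#.........^^.........┃ ┃ 
     ┃       ┃...♣.........^^..............┃ ┃ 
     ┃       ┃............^^...............┃ ┃ 
     ┃       ┃.............................┃ ┃ 
     ┃       ┃.............................┃ ┃ 
     ┃       ┗━━━━━━━━━━━━━━━━━━━━━━━━━━━━━┛━┛ 
     ┃                        ┃                
     ┃                        ┃                
     ┗━━━━━━━━━━━━━━━━━━━━━━━━┛                


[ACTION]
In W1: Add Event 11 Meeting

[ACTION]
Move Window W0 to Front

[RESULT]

             ┏━━━━━━━━━━━━━━━━━━━━━━━━━━━━━┓   
             ┃ MapNavigator                ┃   
             ┠─────────────────────────────┨   
     ┏━━━━━━━━━━━━━━━━━━━━━━━━┓....~.......┃━┓ 
     ┃ CalendarWidget         ┃.....~......┃ ┃ 
     ┠────────────────────────┨............┃─┨ 
     ┃     November 2027      ┃............┃ ┃ 
     ┃Mo Tu We Th Fr Sa Su    ┃............┃ ┃ 
     ┃ 1  2*  3  4  5  6  7   ┃............┃ ┃ 
     ┃ 8  9 10 11 12 13 14*   ┃............┃ ┃ 
     ┃15 16 17 18 19 20 21    ┃............┃ ┃ 
     ┃22 23 24 25 26 27 28*   ┃............┃ ┃ 
     ┃29 30                   ┃.^..........┃ ┃ 
     ┃                        ┃^.^^^.......┃ ┃ 
     ┃                        ┃.^^.........┃ ┃ 
     ┃                        ┃............┃ ┃ 
     ┃                        ┃............┃ ┃ 
     ┃                        ┃............┃ ┃ 
     ┃                        ┃............┃ ┃ 
     ┃                        ┃━━━━━━━━━━━━┛━┛ 
     ┃                        ┃                
     ┃                        ┃                
     ┗━━━━━━━━━━━━━━━━━━━━━━━━┛                


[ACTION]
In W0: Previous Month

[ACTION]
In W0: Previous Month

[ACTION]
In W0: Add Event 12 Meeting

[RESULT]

             ┏━━━━━━━━━━━━━━━━━━━━━━━━━━━━━┓   
             ┃ MapNavigator                ┃   
             ┠─────────────────────────────┨   
     ┏━━━━━━━━━━━━━━━━━━━━━━━━┓....~.......┃━┓ 
     ┃ CalendarWidget         ┃.....~......┃ ┃ 
     ┠────────────────────────┨............┃─┨ 
     ┃     September 2027     ┃............┃ ┃ 
     ┃Mo Tu We Th Fr Sa Su    ┃............┃ ┃ 
     ┃       1  2  3  4  5    ┃............┃ ┃ 
     ┃ 6  7  8  9 10 11 12*   ┃............┃ ┃ 
     ┃13 14 15 16 17 18 19    ┃............┃ ┃ 
     ┃20 21 22 23 24 25 26    ┃............┃ ┃ 
     ┃27 28 29 30             ┃.^..........┃ ┃ 
     ┃                        ┃^.^^^.......┃ ┃ 
     ┃                        ┃.^^.........┃ ┃ 
     ┃                        ┃............┃ ┃ 
     ┃                        ┃............┃ ┃ 
     ┃                        ┃............┃ ┃ 
     ┃                        ┃............┃ ┃ 
     ┃                        ┃━━━━━━━━━━━━┛━┛ 
     ┃                        ┃                
     ┃                        ┃                
     ┗━━━━━━━━━━━━━━━━━━━━━━━━┛                


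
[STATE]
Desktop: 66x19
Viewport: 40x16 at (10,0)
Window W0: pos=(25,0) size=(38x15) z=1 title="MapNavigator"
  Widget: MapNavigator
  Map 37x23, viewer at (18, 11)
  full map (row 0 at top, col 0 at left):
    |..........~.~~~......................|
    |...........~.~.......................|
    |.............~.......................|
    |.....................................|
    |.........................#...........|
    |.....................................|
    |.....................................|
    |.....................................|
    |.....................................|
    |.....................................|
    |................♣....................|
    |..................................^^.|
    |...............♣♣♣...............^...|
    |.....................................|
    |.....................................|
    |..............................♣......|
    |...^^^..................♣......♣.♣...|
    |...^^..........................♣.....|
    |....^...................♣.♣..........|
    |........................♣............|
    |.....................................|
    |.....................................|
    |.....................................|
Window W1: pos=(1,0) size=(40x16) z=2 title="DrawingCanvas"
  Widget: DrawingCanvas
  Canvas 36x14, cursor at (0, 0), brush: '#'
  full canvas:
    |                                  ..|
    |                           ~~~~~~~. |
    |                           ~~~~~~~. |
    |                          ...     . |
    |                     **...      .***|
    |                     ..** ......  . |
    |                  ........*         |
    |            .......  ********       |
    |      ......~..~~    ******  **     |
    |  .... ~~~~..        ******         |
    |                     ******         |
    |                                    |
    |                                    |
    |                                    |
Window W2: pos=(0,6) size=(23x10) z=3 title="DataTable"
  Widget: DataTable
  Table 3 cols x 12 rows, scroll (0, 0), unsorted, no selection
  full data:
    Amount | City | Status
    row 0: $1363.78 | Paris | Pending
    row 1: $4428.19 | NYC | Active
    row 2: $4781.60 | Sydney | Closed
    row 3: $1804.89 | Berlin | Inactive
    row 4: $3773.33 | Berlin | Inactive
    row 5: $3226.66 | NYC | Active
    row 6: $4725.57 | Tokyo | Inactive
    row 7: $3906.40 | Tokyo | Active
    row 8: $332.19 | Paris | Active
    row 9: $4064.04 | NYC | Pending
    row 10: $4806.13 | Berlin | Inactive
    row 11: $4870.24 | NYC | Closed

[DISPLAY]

━━━━━━━━━━━━━━━━━━━━━━━━━━━━━━┓━━━━━━━━━
Canvas                        ┃         
──────────────────────────────┨─────────
                          ..  ┃.........
                   ~~~~~~~.   ┃.........
                   ~~~~~~~.   ┃.........
━━━━━━━━━━━━┓     ...     .   ┃.........
e           ┃**...      .***  ┃.♣.......
────────────┨..** ......  .   ┃...@.....
City  │Statu┃.....*           ┃♣♣♣......
──────┼─────┃********         ┃.........
Paris │Pendi┃******  **       ┃.........
NYC   │Activ┃******           ┃.........
Sydney│Close┃******           ┃.........
Berlin│Inact┃                 ┃━━━━━━━━━
━━━━━━━━━━━━┛━━━━━━━━━━━━━━━━━┛         


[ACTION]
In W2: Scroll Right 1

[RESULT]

━━━━━━━━━━━━━━━━━━━━━━━━━━━━━━┓━━━━━━━━━
Canvas                        ┃         
──────────────────────────────┨─────────
                          ..  ┃.........
                   ~~~~~~~.   ┃.........
                   ~~~~~~~.   ┃.........
━━━━━━━━━━━━┓     ...     .   ┃.........
e           ┃**...      .***  ┃.♣.......
────────────┨..** ......  .   ┃...@.....
ity  │Status┃.....*           ┃♣♣♣......
─────┼──────┃********         ┃.........
aris │Pendin┃******  **       ┃.........
YC   │Active┃******           ┃.........
ydney│Closed┃******           ┃.........
erlin│Inacti┃                 ┃━━━━━━━━━
━━━━━━━━━━━━┛━━━━━━━━━━━━━━━━━┛         


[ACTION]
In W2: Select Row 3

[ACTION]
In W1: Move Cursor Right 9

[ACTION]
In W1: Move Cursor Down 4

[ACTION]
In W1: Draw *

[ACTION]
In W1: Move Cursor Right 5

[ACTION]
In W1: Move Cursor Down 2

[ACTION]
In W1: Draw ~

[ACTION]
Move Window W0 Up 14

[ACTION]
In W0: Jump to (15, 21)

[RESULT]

━━━━━━━━━━━━━━━━━━━━━━━━━━━━━━┓━━━━━━━━━
Canvas                        ┃         
──────────────────────────────┨─────────
                          ..  ┃.........
                   ~~~~~~~.   ┃.........
                   ~~~~~~~.   ┃.........
━━━━━━━━━━━━┓     ...     .   ┃.........
e           ┃**...      .***  ┃.........
────────────┨..** ......  .   ┃...@.....
ity  │Status┃.....*           ┃.........
─────┼──────┃********         ┃         
aris │Pendin┃******  **       ┃         
YC   │Active┃******           ┃         
ydney│Closed┃******           ┃         
erlin│Inacti┃                 ┃━━━━━━━━━
━━━━━━━━━━━━┛━━━━━━━━━━━━━━━━━┛         
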